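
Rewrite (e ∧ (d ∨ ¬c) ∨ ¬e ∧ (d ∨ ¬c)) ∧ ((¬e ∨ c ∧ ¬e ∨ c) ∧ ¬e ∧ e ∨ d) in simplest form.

(e ∧ (d ∨ ¬c) ∨ ¬e ∧ (d ∨ ¬c)) ∧ ((¬e ∨ c ∧ ¬e ∨ c) ∧ ¬e ∧ e ∨ d)
= (d ∨ ¬c) ∧ ((¬e ∨ c ∧ ¬e ∨ c) ∧ ¬e ∧ e ∨ d)
= (d ∨ ¬c) ∧ ((¬e ∨ c) ∧ ¬e ∧ e ∨ d)
= (d ∨ ¬c) ∧ (¬e ∧ e ∨ d)
= (d ∨ ¬c) ∧ d
= d

d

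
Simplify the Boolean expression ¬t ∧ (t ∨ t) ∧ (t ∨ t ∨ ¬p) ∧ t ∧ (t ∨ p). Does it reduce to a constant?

¬t ∧ (t ∨ t) ∧ (t ∨ t ∨ ¬p) ∧ t ∧ (t ∨ p)
= ¬t ∧ (t ∨ t) ∧ t ∧ (t ∨ p)   [absorption]
= ¬t ∧ (t ∨ t) ∧ t   [absorption]
= ¬t ∧ t ∧ t   [idempotence]
= ¬t ∧ t   [idempotence]
= False   [complement]

False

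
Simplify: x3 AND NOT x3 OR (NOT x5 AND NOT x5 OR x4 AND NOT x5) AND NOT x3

NOT x5 AND NOT x3

x3 AND NOT x3 OR (NOT x5 AND NOT x5 OR x4 AND NOT x5) AND NOT x3
= x3 AND NOT x3 OR (NOT x5 OR x4) AND NOT x5 AND NOT x3   (distribution)
= (NOT x5 OR x4) AND NOT x5 AND NOT x3   (complement / identity)
= NOT x5 AND NOT x3   (absorption)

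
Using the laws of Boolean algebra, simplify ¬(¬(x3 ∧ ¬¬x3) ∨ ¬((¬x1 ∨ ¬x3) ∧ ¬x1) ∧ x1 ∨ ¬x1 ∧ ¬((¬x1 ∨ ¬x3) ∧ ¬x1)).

x3 ∧ ¬x1

¬(¬(x3 ∧ ¬¬x3) ∨ ¬((¬x1 ∨ ¬x3) ∧ ¬x1) ∧ x1 ∨ ¬x1 ∧ ¬((¬x1 ∨ ¬x3) ∧ ¬x1))
= ¬(¬(x3 ∧ ¬¬x3) ∨ ¬((¬x1 ∨ ¬x3) ∧ ¬x1))
= ¬(¬(x3 ∧ ¬¬x3) ∨ ¬¬x1)
= ¬(¬(x3 ∧ x3) ∨ ¬¬x1)
= x3 ∧ x3 ∧ ¬x1
= x3 ∧ ¬x1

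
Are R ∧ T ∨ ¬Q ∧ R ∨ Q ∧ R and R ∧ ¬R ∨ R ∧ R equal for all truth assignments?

Yes

E1: R ∧ T ∨ ¬Q ∧ R ∨ Q ∧ R
    = R ∧ T ∨ R   — distribution
    = R   — absorption
E2: R ∧ ¬R ∨ R ∧ R
    = R   — distribution
Both reduce to R, so they are equivalent.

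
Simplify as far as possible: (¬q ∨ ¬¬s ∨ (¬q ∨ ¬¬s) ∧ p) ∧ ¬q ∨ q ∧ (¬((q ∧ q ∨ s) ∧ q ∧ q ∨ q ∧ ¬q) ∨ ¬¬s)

(¬q ∨ ¬¬s ∨ (¬q ∨ ¬¬s) ∧ p) ∧ ¬q ∨ q ∧ (¬((q ∧ q ∨ s) ∧ q ∧ q ∨ q ∧ ¬q) ∨ ¬¬s)
= (¬q ∨ ¬¬s ∨ (¬q ∨ ¬¬s) ∧ p) ∧ ¬q ∨ q ∧ (¬(q ∧ q ∨ q ∧ ¬q) ∨ ¬¬s)
= (¬q ∨ ¬¬s ∨ (¬q ∨ ¬¬s) ∧ p) ∧ ¬q ∨ q ∧ (¬q ∨ ¬¬s)
= (¬q ∨ ¬¬s) ∧ ¬q ∨ q ∧ (¬q ∨ ¬¬s)
= ¬q ∨ ¬¬s
= ¬q ∨ s

¬q ∨ s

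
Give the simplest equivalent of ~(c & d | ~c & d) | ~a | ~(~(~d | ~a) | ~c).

~(c & d | ~c & d) | ~a | ~(~(~d | ~a) | ~c)
= ~d | ~a | ~(~(~d | ~a) | ~c)   (distribution)
= ~d | ~a | (~d | ~a) & c   (De Morgan)
= ~d | ~a   (absorption)

~d | ~a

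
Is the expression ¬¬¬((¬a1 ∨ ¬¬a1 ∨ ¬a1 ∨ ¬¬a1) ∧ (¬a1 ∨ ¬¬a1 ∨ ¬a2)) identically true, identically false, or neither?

¬¬¬((¬a1 ∨ ¬¬a1 ∨ ¬a1 ∨ ¬¬a1) ∧ (¬a1 ∨ ¬¬a1 ∨ ¬a2))
= ¬¬¬(¬a1 ∨ ¬¬a1 ∨ (¬a1 ∨ ¬¬a1) ∧ ¬a2)   (distribution)
= ¬¬¬(¬a1 ∨ ¬¬a1)   (absorption)
= ¬(¬a1 ∨ ¬¬a1)   (double negation)
= a1 ∧ ¬a1   (De Morgan)
= False   (complement)

identically false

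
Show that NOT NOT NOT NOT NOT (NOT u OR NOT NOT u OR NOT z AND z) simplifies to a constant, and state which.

FALSE

NOT NOT NOT NOT NOT (NOT u OR NOT NOT u OR NOT z AND z)
= NOT NOT NOT (NOT u OR NOT NOT u OR NOT z AND z)
= NOT NOT NOT (NOT u OR NOT NOT u)
= NOT (NOT u OR NOT NOT u)
= u AND NOT u
= FALSE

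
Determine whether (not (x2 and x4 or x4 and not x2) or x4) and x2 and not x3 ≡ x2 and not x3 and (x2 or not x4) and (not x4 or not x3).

Yes

E1: (not (x2 and x4 or x4 and not x2) or x4) and x2 and not x3
    = (not x4 or x4) and x2 and not x3   [distribution]
    = x2 and not x3   [complement / identity]
E2: x2 and not x3 and (x2 or not x4) and (not x4 or not x3)
    = x2 and not x3 and (x2 and not x3 or not x4)   [distribution]
    = x2 and not x3   [absorption]
Both reduce to x2 and not x3, so they are equivalent.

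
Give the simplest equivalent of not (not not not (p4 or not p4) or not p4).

p4

not (not not not (p4 or not p4) or not p4)
= not not (p4 or not p4) and p4
= (p4 or not p4) and p4
= p4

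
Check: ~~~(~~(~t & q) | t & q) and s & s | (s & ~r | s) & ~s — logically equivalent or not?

E1: ~~~(~~(~t & q) | t & q)
    = ~(~~(~t & q) | t & q)   [double negation]
    = ~(~t & q | t & q)   [double negation]
    = ~q   [distribution]
E2: s & s | (s & ~r | s) & ~s
    = s & s | s & ~s   [absorption]
    = s   [distribution]
These differ: at q=0, r=1, s=0, t=0, E1 = 1 but E2 = 0.

No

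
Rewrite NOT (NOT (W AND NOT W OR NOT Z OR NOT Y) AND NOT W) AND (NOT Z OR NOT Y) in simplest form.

NOT Z OR NOT Y

NOT (NOT (W AND NOT W OR NOT Z OR NOT Y) AND NOT W) AND (NOT Z OR NOT Y)
= NOT (NOT (NOT Z OR NOT Y) AND NOT W) AND (NOT Z OR NOT Y)   [complement / identity]
= (NOT Z OR NOT Y OR W) AND (NOT Z OR NOT Y)   [De Morgan]
= NOT Z OR NOT Y   [absorption]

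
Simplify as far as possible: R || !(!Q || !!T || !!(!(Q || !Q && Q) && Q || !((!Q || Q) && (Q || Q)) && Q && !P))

R || Q && !T

R || !(!Q || !!T || !!(!(Q || !Q && Q) && Q || !((!Q || Q) && (Q || Q)) && Q && !P))
= R || !(!Q || !!T || !!(!(Q || !Q && Q) && Q || !(Q || !Q && Q) && Q && !P))   [distribution]
= R || !(!Q || !!T || !(Q || !Q && Q) && Q || !(Q || !Q && Q) && Q && !P)   [double negation]
= R || !(!Q || !!T || !(Q || !Q && Q) && Q)   [absorption]
= R || !(!Q || !!T || !Q && Q)   [complement / identity]
= R || !(!Q || !!T)   [complement / identity]
= R || Q && !T   [De Morgan]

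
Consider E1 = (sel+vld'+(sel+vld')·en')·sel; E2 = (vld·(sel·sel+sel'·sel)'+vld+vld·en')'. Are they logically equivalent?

E1: (sel+vld'+(sel+vld')·en')·sel
    = (sel+vld')·sel   — absorption
    = sel   — absorption
E2: (vld·(sel·sel+sel'·sel)'+vld+vld·en')'
    = (vld·sel'+vld+vld·en')'   — distribution
    = (vld·sel'+vld)'   — absorption
    = vld'   — absorption
These differ: at en=0, sel=0, vld=0, E1 = 0 but E2 = 1.

No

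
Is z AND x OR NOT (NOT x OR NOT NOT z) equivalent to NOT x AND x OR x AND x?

Yes

E1: z AND x OR NOT (NOT x OR NOT NOT z)
    = z AND x OR x AND NOT z
    = x
E2: NOT x AND x OR x AND x
    = x
Both reduce to x, so they are equivalent.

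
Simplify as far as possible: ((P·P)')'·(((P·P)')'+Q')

P

((P·P)')'·(((P·P)')'+Q')
= ((P·P)')'   — absorption
= P·P   — double negation
= P   — idempotence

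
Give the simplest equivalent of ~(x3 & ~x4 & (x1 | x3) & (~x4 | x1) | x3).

~(x3 & ~x4 & (x1 | x3) & (~x4 | x1) | x3)
= ~(x3 & ~x4 & (x3 & ~x4 | x1) | x3)   (distribution)
= ~(x3 & ~x4 | x3)   (absorption)
= ~x3   (absorption)

~x3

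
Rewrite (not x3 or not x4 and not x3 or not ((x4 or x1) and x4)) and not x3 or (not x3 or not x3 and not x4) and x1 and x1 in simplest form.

not x3

(not x3 or not x4 and not x3 or not ((x4 or x1) and x4)) and not x3 or (not x3 or not x3 and not x4) and x1 and x1
= (not x3 or not x4 and not x3 or not ((x4 or x1) and x4)) and not x3 or not x3 and x1 and x1   — absorption
= (not x3 or not x4 and not x3 or not x4) and not x3 or not x3 and x1 and x1   — absorption
= (not x3 or not x4) and not x3 or not x3 and x1 and x1   — absorption
= not x3 or not x3 and x1 and x1   — absorption
= not x3 or not x3 and x1   — idempotence
= not x3   — absorption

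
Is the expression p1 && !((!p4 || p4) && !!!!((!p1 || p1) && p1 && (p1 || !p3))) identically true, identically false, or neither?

p1 && !((!p4 || p4) && !!!!((!p1 || p1) && p1 && (p1 || !p3)))
= p1 && !((!p4 || p4) && !!!!((!p1 || p1) && p1))   [absorption]
= p1 && !((!p4 || p4) && !!!!p1)   [complement / identity]
= p1 && !((!p4 || p4) && !!p1)   [double negation]
= p1 && !!!p1   [complement / identity]
= p1 && !p1   [double negation]
= false   [complement]

identically false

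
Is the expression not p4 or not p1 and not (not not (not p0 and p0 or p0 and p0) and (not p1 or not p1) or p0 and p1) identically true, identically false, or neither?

not p4 or not p1 and not (not not (not p0 and p0 or p0 and p0) and (not p1 or not p1) or p0 and p1)
= not p4 or not p1 and not (not not p0 and (not p1 or not p1) or p0 and p1)   [distribution]
= not p4 or not p1 and not (p0 and (not p1 or not p1) or p0 and p1)   [double negation]
= not p4 or not p1 and not (p0 and not p1 or p0 and p1)   [idempotence]
= not p4 or not p1 and not p0   [distribution]
This depends on p0, p1, p4, so it is not a constant.

neither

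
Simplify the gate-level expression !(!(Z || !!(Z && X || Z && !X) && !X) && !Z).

!(!(Z || !!(Z && X || Z && !X) && !X) && !Z)
= !(!(Z || (Z && X || Z && !X) && !X) && !Z)   (double negation)
= !(!(Z || Z && !X) && !Z)   (distribution)
= !(!Z && !Z)   (absorption)
= !!Z   (idempotence)
= Z   (double negation)

Z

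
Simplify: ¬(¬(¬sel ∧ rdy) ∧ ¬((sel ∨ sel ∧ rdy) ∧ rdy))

¬(¬(¬sel ∧ rdy) ∧ ¬((sel ∨ sel ∧ rdy) ∧ rdy))
= ¬(¬(¬sel ∧ rdy) ∧ ¬(sel ∧ rdy))   (absorption)
= ¬sel ∧ rdy ∨ sel ∧ rdy   (De Morgan)
= rdy   (distribution)

rdy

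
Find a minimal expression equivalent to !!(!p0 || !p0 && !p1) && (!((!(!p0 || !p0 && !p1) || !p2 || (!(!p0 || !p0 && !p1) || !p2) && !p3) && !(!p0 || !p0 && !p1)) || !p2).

!!(!p0 || !p0 && !p1) && (!((!(!p0 || !p0 && !p1) || !p2 || (!(!p0 || !p0 && !p1) || !p2) && !p3) && !(!p0 || !p0 && !p1)) || !p2)
= !!(!p0 || !p0 && !p1) && (!((!(!p0 || !p0 && !p1) || !p2) && !(!p0 || !p0 && !p1)) || !p2)   [absorption]
= !!(!p0 || !p0 && !p1) && (!!(!p0 || !p0 && !p1) || !p2)   [absorption]
= !!(!p0 || !p0 && !p1)   [absorption]
= !!!p0   [absorption]
= !p0   [double negation]

!p0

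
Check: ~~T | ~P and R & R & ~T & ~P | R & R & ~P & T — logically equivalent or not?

No

E1: ~~T | ~P
    = T | ~P   — double negation
E2: R & R & ~T & ~P | R & R & ~P & T
    = R & R & (~T & ~P | ~P & T)   — distribution
    = R & R & ~P   — distribution
    = R & ~P   — idempotence
These differ: at P=0, R=0, T=1, E1 = 1 but E2 = 0.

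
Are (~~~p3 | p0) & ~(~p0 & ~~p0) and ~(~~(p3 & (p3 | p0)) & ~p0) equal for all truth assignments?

Yes

E1: (~~~p3 | p0) & ~(~p0 & ~~p0)
    = (~~~p3 | p0) & (p0 | ~p0)
    = ~~~p3 | p0
    = ~p3 | p0
E2: ~(~~(p3 & (p3 | p0)) & ~p0)
    = ~(p3 & (p3 | p0)) | p0
    = ~p3 | p0
Both reduce to ~p3 | p0, so they are equivalent.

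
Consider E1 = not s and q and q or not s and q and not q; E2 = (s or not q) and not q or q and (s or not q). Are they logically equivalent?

No

E1: not s and q and q or not s and q and not q
    = not s and q
E2: (s or not q) and not q or q and (s or not q)
    = s or not q
These differ: at q=0, s=0, E1 = 0 but E2 = 1.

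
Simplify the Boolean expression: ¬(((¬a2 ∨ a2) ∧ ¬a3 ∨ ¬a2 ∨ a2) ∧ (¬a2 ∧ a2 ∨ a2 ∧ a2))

¬a2

¬(((¬a2 ∨ a2) ∧ ¬a3 ∨ ¬a2 ∨ a2) ∧ (¬a2 ∧ a2 ∨ a2 ∧ a2))
= ¬((¬a2 ∨ a2) ∧ (¬a2 ∧ a2 ∨ a2 ∧ a2))   — absorption
= ¬((¬a2 ∨ a2) ∧ (¬a2 ∧ a2 ∨ a2))   — idempotence
= ¬(¬a2 ∧ a2 ∨ a2)   — complement / identity
= ¬a2   — complement / identity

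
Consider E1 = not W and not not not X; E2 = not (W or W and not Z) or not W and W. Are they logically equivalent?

E1: not W and not not not X
    = not W and not X   (double negation)
E2: not (W or W and not Z) or not W and W
    = not W or not W and W   (absorption)
    = not W   (complement / identity)
These differ: at W=0, X=1, Z=1, E1 = 0 but E2 = 1.

No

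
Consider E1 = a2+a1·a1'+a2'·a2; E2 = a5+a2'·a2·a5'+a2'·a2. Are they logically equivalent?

E1: a2+a1·a1'+a2'·a2
    = a2+a2'·a2
    = a2
E2: a5+a2'·a2·a5'+a2'·a2
    = a5+a2'·a2
    = a5
These differ: at a1=0, a2=1, a5=0, E1 = 1 but E2 = 0.

No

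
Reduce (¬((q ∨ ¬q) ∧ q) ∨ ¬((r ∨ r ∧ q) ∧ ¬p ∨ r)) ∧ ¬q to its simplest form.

¬q

(¬((q ∨ ¬q) ∧ q) ∨ ¬((r ∨ r ∧ q) ∧ ¬p ∨ r)) ∧ ¬q
= (¬((q ∨ ¬q) ∧ q) ∨ ¬(r ∧ ¬p ∨ r)) ∧ ¬q   [absorption]
= (¬((q ∨ ¬q) ∧ q) ∨ ¬r) ∧ ¬q   [absorption]
= (¬q ∨ ¬r) ∧ ¬q   [complement / identity]
= ¬q   [absorption]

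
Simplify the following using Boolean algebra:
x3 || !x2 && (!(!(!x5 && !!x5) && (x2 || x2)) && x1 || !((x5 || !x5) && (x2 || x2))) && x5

x3 || !x2 && x5

x3 || !x2 && (!(!(!x5 && !!x5) && (x2 || x2)) && x1 || !((x5 || !x5) && (x2 || x2))) && x5
= x3 || !x2 && (!((x5 || !x5) && (x2 || x2)) && x1 || !((x5 || !x5) && (x2 || x2))) && x5   — De Morgan
= x3 || !x2 && !((x5 || !x5) && (x2 || x2)) && x5   — absorption
= x3 || !x2 && !((x5 || !x5) && x2) && x5   — idempotence
= x3 || !x2 && !x2 && x5   — complement / identity
= x3 || !x2 && x5   — idempotence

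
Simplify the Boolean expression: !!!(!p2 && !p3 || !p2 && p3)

p2

!!!(!p2 && !p3 || !p2 && p3)
= !!!!p2   (distribution)
= !!p2   (double negation)
= p2   (double negation)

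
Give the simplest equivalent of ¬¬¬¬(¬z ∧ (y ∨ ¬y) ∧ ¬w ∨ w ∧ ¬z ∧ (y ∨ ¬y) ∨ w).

¬z ∨ w

¬¬¬¬(¬z ∧ (y ∨ ¬y) ∧ ¬w ∨ w ∧ ¬z ∧ (y ∨ ¬y) ∨ w)
= ¬¬(¬z ∧ (y ∨ ¬y) ∧ ¬w ∨ w ∧ ¬z ∧ (y ∨ ¬y) ∨ w)   [double negation]
= ¬z ∧ (y ∨ ¬y) ∧ ¬w ∨ w ∧ ¬z ∧ (y ∨ ¬y) ∨ w   [double negation]
= ¬z ∧ (y ∨ ¬y) ∨ w   [distribution]
= ¬z ∨ w   [complement / identity]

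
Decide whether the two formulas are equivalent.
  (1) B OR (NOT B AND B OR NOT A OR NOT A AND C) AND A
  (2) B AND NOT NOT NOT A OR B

E1: B OR (NOT B AND B OR NOT A OR NOT A AND C) AND A
    = B OR (NOT A OR NOT A AND C) AND A
    = B OR NOT A AND A
    = B
E2: B AND NOT NOT NOT A OR B
    = B AND NOT A OR B
    = B
Both reduce to B, so they are equivalent.

Yes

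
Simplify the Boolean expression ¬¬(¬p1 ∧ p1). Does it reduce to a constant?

False

¬¬(¬p1 ∧ p1)
= ¬p1 ∧ p1   — double negation
= False   — complement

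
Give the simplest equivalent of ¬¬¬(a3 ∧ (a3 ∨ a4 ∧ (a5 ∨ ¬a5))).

¬a3

¬¬¬(a3 ∧ (a3 ∨ a4 ∧ (a5 ∨ ¬a5)))
= ¬(a3 ∧ (a3 ∨ a4 ∧ (a5 ∨ ¬a5)))   [double negation]
= ¬(a3 ∧ (a3 ∨ a4))   [complement / identity]
= ¬a3   [absorption]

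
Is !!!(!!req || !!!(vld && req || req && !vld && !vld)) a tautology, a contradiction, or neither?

contradiction

!!!(!!req || !!!(vld && req || req && !vld && !vld))
= !!!(!!req || !!!(vld && req || req && !vld))   — idempotence
= !(!!req || !!!(vld && req || req && !vld))   — double negation
= !req && !!(vld && req || req && !vld)   — De Morgan
= !req && !!req   — distribution
= !req && req   — double negation
= false   — complement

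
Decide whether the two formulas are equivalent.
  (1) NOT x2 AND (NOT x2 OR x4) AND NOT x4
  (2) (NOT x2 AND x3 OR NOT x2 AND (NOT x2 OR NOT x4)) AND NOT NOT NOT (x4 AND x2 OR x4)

E1: NOT x2 AND (NOT x2 OR x4) AND NOT x4
    = NOT x2 AND NOT x4
E2: (NOT x2 AND x3 OR NOT x2 AND (NOT x2 OR NOT x4)) AND NOT NOT NOT (x4 AND x2 OR x4)
    = (NOT x2 AND x3 OR NOT x2 AND (NOT x2 OR NOT x4)) AND NOT NOT NOT x4
    = (NOT x2 AND x3 OR NOT x2) AND NOT NOT NOT x4
    = (NOT x2 AND x3 OR NOT x2) AND NOT x4
    = NOT x2 AND NOT x4
Both reduce to NOT x2 AND NOT x4, so they are equivalent.

Yes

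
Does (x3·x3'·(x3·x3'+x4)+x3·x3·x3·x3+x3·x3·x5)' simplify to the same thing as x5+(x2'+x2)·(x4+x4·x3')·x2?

E1: (x3·x3'·(x3·x3'+x4)+x3·x3·x3·x3+x3·x3·x5)'
    = (x3·x3'·(x3·x3'+x4)+x3·x3·(x3·x3+x5))'   — distribution
    = (x3·x3'+x3·x3·(x3·x3+x5))'   — absorption
    = (x3·x3'+x3·x3)'   — absorption
    = x3'   — distribution
E2: x5+(x2'+x2)·(x4+x4·x3')·x2
    = x5+(x4+x4·x3')·x2   — complement / identity
    = x5+x4·x2   — absorption
These differ: at x2=0, x3=1, x4=0, x5=1, E1 = 0 but E2 = 1.

No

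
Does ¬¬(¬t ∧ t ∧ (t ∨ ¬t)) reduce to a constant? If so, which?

¬¬(¬t ∧ t ∧ (t ∨ ¬t))
= ¬t ∧ t ∧ (t ∨ ¬t)   — double negation
= ¬t ∧ t   — complement / identity
= False   — complement

yes, False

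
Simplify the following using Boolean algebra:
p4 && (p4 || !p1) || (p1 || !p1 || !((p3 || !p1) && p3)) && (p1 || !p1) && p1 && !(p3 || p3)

p4 && (p4 || !p1) || (p1 || !p1 || !((p3 || !p1) && p3)) && (p1 || !p1) && p1 && !(p3 || p3)
= p4 && (p4 || !p1) || (p1 || !p1 || !p3) && (p1 || !p1) && p1 && !(p3 || p3)
= p4 || (p1 || !p1 || !p3) && (p1 || !p1) && p1 && !(p3 || p3)
= p4 || (p1 || !p1) && p1 && !(p3 || p3)
= p4 || p1 && !(p3 || p3)
= p4 || p1 && !p3

p4 || p1 && !p3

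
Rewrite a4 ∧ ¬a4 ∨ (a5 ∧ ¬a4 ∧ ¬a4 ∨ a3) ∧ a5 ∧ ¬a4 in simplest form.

a4 ∧ ¬a4 ∨ (a5 ∧ ¬a4 ∧ ¬a4 ∨ a3) ∧ a5 ∧ ¬a4
= a4 ∧ ¬a4 ∨ (a5 ∧ ¬a4 ∨ a3) ∧ a5 ∧ ¬a4   [idempotence]
= a4 ∧ ¬a4 ∨ a5 ∧ ¬a4   [absorption]
= a5 ∧ ¬a4   [complement / identity]

a5 ∧ ¬a4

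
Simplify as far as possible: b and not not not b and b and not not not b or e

b and not not not b and b and not not not b or e
= b and not not not b or e
= b and not b or e
= e

e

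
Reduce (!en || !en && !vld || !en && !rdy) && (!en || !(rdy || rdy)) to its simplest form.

(!en || !en && !vld || !en && !rdy) && (!en || !(rdy || rdy))
= (!en || !en && !rdy) && (!en || !(rdy || rdy))   [absorption]
= !en && (!en || !(rdy || rdy))   [absorption]
= !en && (!en || !rdy)   [idempotence]
= !en   [absorption]

!en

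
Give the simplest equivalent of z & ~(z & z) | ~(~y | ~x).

z & ~(z & z) | ~(~y | ~x)
= z & ~z | ~(~y | ~x)
= z & ~z | y & x
= y & x

y & x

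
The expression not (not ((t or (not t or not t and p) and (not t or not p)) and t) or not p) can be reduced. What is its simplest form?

not (not ((t or (not t or not t and p) and (not t or not p)) and t) or not p)
= not (not ((t or not t and (not t or not p)) and t) or not p)   — absorption
= not (not ((t or not t) and t) or not p)   — absorption
= not (not t or not p)   — complement / identity
= t and p   — De Morgan

t and p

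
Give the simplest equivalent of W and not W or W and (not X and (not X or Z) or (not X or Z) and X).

W and not W or W and (not X and (not X or Z) or (not X or Z) and X)
= W and not W or W and (not X or Z)   (distribution)
= W and (not X or Z)   (complement / identity)

W and (not X or Z)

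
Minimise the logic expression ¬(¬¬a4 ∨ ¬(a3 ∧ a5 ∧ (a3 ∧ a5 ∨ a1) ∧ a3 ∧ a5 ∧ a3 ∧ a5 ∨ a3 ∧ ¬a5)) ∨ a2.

¬(¬¬a4 ∨ ¬(a3 ∧ a5 ∧ (a3 ∧ a5 ∨ a1) ∧ a3 ∧ a5 ∧ a3 ∧ a5 ∨ a3 ∧ ¬a5)) ∨ a2
= ¬(¬¬a4 ∨ ¬(a3 ∧ a5 ∧ a3 ∧ a5 ∧ a3 ∧ a5 ∨ a3 ∧ ¬a5)) ∨ a2
= ¬(¬¬a4 ∨ ¬(a3 ∧ a5 ∧ a3 ∧ a5 ∨ a3 ∧ ¬a5)) ∨ a2
= ¬a4 ∧ (a3 ∧ a5 ∧ a3 ∧ a5 ∨ a3 ∧ ¬a5) ∨ a2
= ¬a4 ∧ (a3 ∧ a5 ∨ a3 ∧ ¬a5) ∨ a2
= ¬a4 ∧ a3 ∨ a2

¬a4 ∧ a3 ∨ a2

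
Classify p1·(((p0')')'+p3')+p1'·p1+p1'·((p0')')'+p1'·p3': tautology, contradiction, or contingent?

contingent

p1·(((p0')')'+p3')+p1'·p1+p1'·((p0')')'+p1'·p3'
= p1·(((p0')')'+p3')+p1'·((p0')')'+p1'·p3'
= p1·(((p0')')'+p3')+(((p0')')'+p3')·p1'
= ((p0')')'+p3'
= p0'+p3'
This depends on p0, p3, so it is not a constant.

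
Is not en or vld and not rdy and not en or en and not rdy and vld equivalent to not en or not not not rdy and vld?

Yes

E1: not en or vld and not rdy and not en or en and not rdy and vld
    = not en or (not rdy and not en or en and not rdy) and vld   (distribution)
    = not en or not rdy and vld   (distribution)
E2: not en or not not not rdy and vld
    = not en or not rdy and vld   (double negation)
Both reduce to not en or not rdy and vld, so they are equivalent.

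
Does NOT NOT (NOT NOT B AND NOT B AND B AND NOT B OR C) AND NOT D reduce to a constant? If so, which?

NOT NOT (NOT NOT B AND NOT B AND B AND NOT B OR C) AND NOT D
= NOT NOT (B AND NOT B AND B AND NOT B OR C) AND NOT D   (double negation)
= (B AND NOT B AND B AND NOT B OR C) AND NOT D   (double negation)
= (B AND NOT B OR C) AND NOT D   (idempotence)
= C AND NOT D   (complement / identity)
This depends on C, D, so it is not a constant.

no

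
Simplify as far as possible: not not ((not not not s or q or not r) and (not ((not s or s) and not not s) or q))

not s or q

not not ((not not not s or q or not r) and (not ((not s or s) and not not s) or q))
= not not ((not not not s or q or not r) and (not not not s or q))   [complement / identity]
= not not (not not not s or q)   [absorption]
= not not not s or q   [double negation]
= not s or q   [double negation]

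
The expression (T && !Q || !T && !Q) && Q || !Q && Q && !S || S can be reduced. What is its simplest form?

(T && !Q || !T && !Q) && Q || !Q && Q && !S || S
= !Q && Q || !Q && Q && !S || S   [distribution]
= !Q && Q || S   [absorption]
= S   [complement / identity]

S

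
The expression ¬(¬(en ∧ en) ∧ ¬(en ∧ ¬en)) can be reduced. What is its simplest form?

en

¬(¬(en ∧ en) ∧ ¬(en ∧ ¬en))
= en ∧ en ∨ en ∧ ¬en
= en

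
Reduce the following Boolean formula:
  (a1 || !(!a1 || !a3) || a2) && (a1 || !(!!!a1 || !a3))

a1

(a1 || !(!a1 || !a3) || a2) && (a1 || !(!!!a1 || !a3))
= (a1 || !(!a1 || !a3) || a2) && (a1 || !(!a1 || !a3))   (double negation)
= a1 || !(!a1 || !a3)   (absorption)
= a1 || a1 && a3   (De Morgan)
= a1   (absorption)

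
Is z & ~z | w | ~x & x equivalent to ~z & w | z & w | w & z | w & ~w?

E1: z & ~z | w | ~x & x
    = z & ~z | w   — complement / identity
    = w   — complement / identity
E2: ~z & w | z & w | w & z | w & ~w
    = w | w & z | w & ~w   — distribution
    = w | w & ~w   — absorption
    = w   — complement / identity
Both reduce to w, so they are equivalent.

Yes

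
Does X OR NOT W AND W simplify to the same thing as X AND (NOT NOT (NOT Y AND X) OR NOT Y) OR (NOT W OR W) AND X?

Yes

E1: X OR NOT W AND W
    = X   [complement / identity]
E2: X AND (NOT NOT (NOT Y AND X) OR NOT Y) OR (NOT W OR W) AND X
    = X AND (NOT Y AND X OR NOT Y) OR (NOT W OR W) AND X   [double negation]
    = X AND (NOT Y AND X OR NOT Y) OR X   [complement / identity]
    = X AND NOT Y OR X   [absorption]
    = X   [absorption]
Both reduce to X, so they are equivalent.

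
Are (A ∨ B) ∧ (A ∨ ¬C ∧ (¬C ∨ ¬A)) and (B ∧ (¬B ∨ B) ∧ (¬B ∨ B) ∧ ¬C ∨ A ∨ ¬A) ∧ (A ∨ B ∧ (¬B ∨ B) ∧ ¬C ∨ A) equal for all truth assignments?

E1: (A ∨ B) ∧ (A ∨ ¬C ∧ (¬C ∨ ¬A))
    = (A ∨ B) ∧ (A ∨ ¬C)   (absorption)
    = B ∧ ¬C ∨ A   (distribution)
E2: (B ∧ (¬B ∨ B) ∧ (¬B ∨ B) ∧ ¬C ∨ A ∨ ¬A) ∧ (A ∨ B ∧ (¬B ∨ B) ∧ ¬C ∨ A)
    = (B ∧ (¬B ∨ B) ∧ ¬C ∨ A ∨ ¬A) ∧ (A ∨ B ∧ (¬B ∨ B) ∧ ¬C ∨ A)   (complement / identity)
    = ¬A ∧ A ∨ B ∧ (¬B ∨ B) ∧ ¬C ∨ A   (distribution)
    = ¬A ∧ A ∨ B ∧ ¬C ∨ A   (complement / identity)
    = B ∧ ¬C ∨ A   (complement / identity)
Both reduce to B ∧ ¬C ∨ A, so they are equivalent.

Yes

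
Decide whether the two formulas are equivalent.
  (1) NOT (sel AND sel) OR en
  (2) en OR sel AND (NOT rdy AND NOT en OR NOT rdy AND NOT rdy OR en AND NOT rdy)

E1: NOT (sel AND sel) OR en
    = NOT sel OR en   — idempotence
E2: en OR sel AND (NOT rdy AND NOT en OR NOT rdy AND NOT rdy OR en AND NOT rdy)
    = en OR sel AND (NOT rdy AND NOT en OR (NOT rdy OR en) AND NOT rdy)   — distribution
    = en OR sel AND (NOT rdy AND NOT en OR NOT rdy)   — absorption
    = en OR sel AND NOT rdy   — absorption
These differ: at en=0, rdy=1, sel=0, E1 = 1 but E2 = 0.

No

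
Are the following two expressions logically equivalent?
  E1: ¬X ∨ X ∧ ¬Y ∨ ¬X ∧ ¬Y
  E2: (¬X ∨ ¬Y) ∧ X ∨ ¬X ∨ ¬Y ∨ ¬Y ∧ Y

Yes

E1: ¬X ∨ X ∧ ¬Y ∨ ¬X ∧ ¬Y
    = ¬X ∨ ¬Y
E2: (¬X ∨ ¬Y) ∧ X ∨ ¬X ∨ ¬Y ∨ ¬Y ∧ Y
    = (¬X ∨ ¬Y) ∧ X ∨ ¬X ∨ ¬Y
    = ¬X ∨ ¬Y
Both reduce to ¬X ∨ ¬Y, so they are equivalent.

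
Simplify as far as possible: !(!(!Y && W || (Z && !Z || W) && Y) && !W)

!(!(!Y && W || (Z && !Z || W) && Y) && !W)
= !Y && W || (Z && !Z || W) && Y || W
= !Y && W || W && Y || W
= W || W
= W

W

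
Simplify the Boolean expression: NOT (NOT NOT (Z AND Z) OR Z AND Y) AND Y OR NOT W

NOT Z AND Y OR NOT W

NOT (NOT NOT (Z AND Z) OR Z AND Y) AND Y OR NOT W
= NOT (Z AND Z OR Z AND Y) AND Y OR NOT W   — double negation
= NOT ((Z OR Y) AND Z) AND Y OR NOT W   — distribution
= NOT Z AND Y OR NOT W   — absorption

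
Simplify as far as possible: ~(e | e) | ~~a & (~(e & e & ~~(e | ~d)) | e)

~(e | e) | ~~a & (~(e & e & ~~(e | ~d)) | e)
= ~(e | e) | ~~a & (~(e & e & (e | ~d)) | e)   — double negation
= ~(e | e) | a & (~(e & e & (e | ~d)) | e)   — double negation
= ~e | a & (~(e & e & (e | ~d)) | e)   — idempotence
= ~e | a & (~(e & e) | e)   — absorption
= ~e | a & (~e | e)   — idempotence
= ~e | a   — complement / identity

~e | a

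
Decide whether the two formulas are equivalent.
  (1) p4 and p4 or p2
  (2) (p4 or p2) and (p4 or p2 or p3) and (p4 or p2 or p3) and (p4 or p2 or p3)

Yes

E1: p4 and p4 or p2
    = p4 or p2   [idempotence]
E2: (p4 or p2) and (p4 or p2 or p3) and (p4 or p2 or p3) and (p4 or p2 or p3)
    = (p4 or p2) and (p4 or p2 or p3) and (p4 or p2 or p3)   [idempotence]
    = (p4 or p2) and (p4 or p2 or p3)   [absorption]
    = p4 or p2   [absorption]
Both reduce to p4 or p2, so they are equivalent.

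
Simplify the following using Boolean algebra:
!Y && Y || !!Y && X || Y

Y

!Y && Y || !!Y && X || Y
= !Y && Y || Y && X || Y   [double negation]
= Y && X || Y   [complement / identity]
= Y   [absorption]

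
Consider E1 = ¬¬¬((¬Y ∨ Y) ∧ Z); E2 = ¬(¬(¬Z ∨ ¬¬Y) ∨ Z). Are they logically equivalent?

Yes

E1: ¬¬¬((¬Y ∨ Y) ∧ Z)
    = ¬¬¬Z   [complement / identity]
    = ¬Z   [double negation]
E2: ¬(¬(¬Z ∨ ¬¬Y) ∨ Z)
    = ¬(Z ∧ ¬Y ∨ Z)   [De Morgan]
    = ¬Z   [absorption]
Both reduce to ¬Z, so they are equivalent.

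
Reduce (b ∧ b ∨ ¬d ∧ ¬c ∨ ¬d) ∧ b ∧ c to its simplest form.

b ∧ c

(b ∧ b ∨ ¬d ∧ ¬c ∨ ¬d) ∧ b ∧ c
= (b ∧ b ∨ ¬d) ∧ b ∧ c   [absorption]
= (b ∨ ¬d) ∧ b ∧ c   [idempotence]
= b ∧ c   [absorption]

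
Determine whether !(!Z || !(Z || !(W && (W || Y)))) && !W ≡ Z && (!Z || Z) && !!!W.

E1: !(!Z || !(Z || !(W && (W || Y)))) && !W
    = Z && (Z || !(W && (W || Y))) && !W
    = Z && (Z || !W) && !W
    = Z && !W
E2: Z && (!Z || Z) && !!!W
    = Z && (!Z || Z) && !W
    = Z && !W
Both reduce to Z && !W, so they are equivalent.

Yes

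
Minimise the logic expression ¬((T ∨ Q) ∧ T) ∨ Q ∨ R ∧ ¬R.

¬T ∨ Q

¬((T ∨ Q) ∧ T) ∨ Q ∨ R ∧ ¬R
= ¬((T ∨ Q) ∧ T) ∨ Q   [complement / identity]
= ¬T ∨ Q   [absorption]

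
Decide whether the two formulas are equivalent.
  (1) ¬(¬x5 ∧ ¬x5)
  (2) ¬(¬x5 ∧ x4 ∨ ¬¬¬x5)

E1: ¬(¬x5 ∧ ¬x5)
    = x5 ∨ x5   [De Morgan]
    = x5   [idempotence]
E2: ¬(¬x5 ∧ x4 ∨ ¬¬¬x5)
    = ¬(¬x5 ∧ x4 ∨ ¬x5)   [double negation]
    = ¬¬x5   [absorption]
    = x5   [double negation]
Both reduce to x5, so they are equivalent.

Yes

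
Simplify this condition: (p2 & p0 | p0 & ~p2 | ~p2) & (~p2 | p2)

p0 | ~p2

(p2 & p0 | p0 & ~p2 | ~p2) & (~p2 | p2)
= (p0 | ~p2) & (~p2 | p2)   (distribution)
= p0 | ~p2   (complement / identity)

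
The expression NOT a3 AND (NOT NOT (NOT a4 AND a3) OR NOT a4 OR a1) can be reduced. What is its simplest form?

NOT a3 AND (NOT a4 OR a1)

NOT a3 AND (NOT NOT (NOT a4 AND a3) OR NOT a4 OR a1)
= NOT a3 AND (NOT a4 AND a3 OR NOT a4 OR a1)   (double negation)
= NOT a3 AND (NOT a4 OR a1)   (absorption)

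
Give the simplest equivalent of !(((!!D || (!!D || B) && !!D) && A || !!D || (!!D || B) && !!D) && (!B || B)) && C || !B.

!D && C || !B

!(((!!D || (!!D || B) && !!D) && A || !!D || (!!D || B) && !!D) && (!B || B)) && C || !B
= !((!!D || (!!D || B) && !!D) && A || !!D || (!!D || B) && !!D) && C || !B   (complement / identity)
= !(!!D || (!!D || B) && !!D) && C || !B   (absorption)
= !(!!D || !!D) && C || !B   (absorption)
= !!!D && C || !B   (idempotence)
= !D && C || !B   (double negation)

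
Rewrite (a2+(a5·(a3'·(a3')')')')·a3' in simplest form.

(a2+a5')·a3'

(a2+(a5·(a3'·(a3')')')')·a3'
= (a2+(a5·(a3+a3'))')·a3'   [De Morgan]
= (a2+a5')·a3'   [complement / identity]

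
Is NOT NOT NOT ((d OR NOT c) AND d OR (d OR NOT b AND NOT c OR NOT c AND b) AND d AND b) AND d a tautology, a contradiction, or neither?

contradiction

NOT NOT NOT ((d OR NOT c) AND d OR (d OR NOT b AND NOT c OR NOT c AND b) AND d AND b) AND d
= NOT ((d OR NOT c) AND d OR (d OR NOT b AND NOT c OR NOT c AND b) AND d AND b) AND d
= NOT ((d OR NOT c) AND d OR (d OR NOT c) AND d AND b) AND d
= NOT ((d OR NOT c) AND d) AND d
= NOT d AND d
= FALSE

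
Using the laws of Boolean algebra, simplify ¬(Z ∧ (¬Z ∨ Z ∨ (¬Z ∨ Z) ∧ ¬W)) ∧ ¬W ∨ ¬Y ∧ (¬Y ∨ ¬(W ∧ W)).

¬Z ∧ ¬W ∨ ¬Y

¬(Z ∧ (¬Z ∨ Z ∨ (¬Z ∨ Z) ∧ ¬W)) ∧ ¬W ∨ ¬Y ∧ (¬Y ∨ ¬(W ∧ W))
= ¬(Z ∧ (¬Z ∨ Z)) ∧ ¬W ∨ ¬Y ∧ (¬Y ∨ ¬(W ∧ W))   [absorption]
= ¬Z ∧ ¬W ∨ ¬Y ∧ (¬Y ∨ ¬(W ∧ W))   [complement / identity]
= ¬Z ∧ ¬W ∨ ¬Y ∧ (¬Y ∨ ¬W)   [idempotence]
= ¬Z ∧ ¬W ∨ ¬Y   [absorption]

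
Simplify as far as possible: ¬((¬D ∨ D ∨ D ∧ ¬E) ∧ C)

¬((¬D ∨ D ∨ D ∧ ¬E) ∧ C)
= ¬((¬D ∨ D) ∧ C)   [absorption]
= ¬C   [complement / identity]

¬C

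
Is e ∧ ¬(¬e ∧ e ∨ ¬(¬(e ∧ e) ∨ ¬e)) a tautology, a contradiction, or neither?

contradiction

e ∧ ¬(¬e ∧ e ∨ ¬(¬(e ∧ e) ∨ ¬e))
= e ∧ ¬(¬e ∧ e ∨ e ∧ e ∧ e)
= e ∧ ¬(¬e ∧ e ∨ e ∧ e)
= e ∧ ¬e
= False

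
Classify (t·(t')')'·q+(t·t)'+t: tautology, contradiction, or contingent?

tautology

(t·(t')')'·q+(t·t)'+t
= (t·t)'·q+(t·t)'+t   — double negation
= (t·t)'+t   — absorption
= t'+t   — idempotence
= 1   — complement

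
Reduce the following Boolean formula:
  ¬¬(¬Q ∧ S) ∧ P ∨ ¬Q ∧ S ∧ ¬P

¬¬(¬Q ∧ S) ∧ P ∨ ¬Q ∧ S ∧ ¬P
= ¬Q ∧ S ∧ P ∨ ¬Q ∧ S ∧ ¬P   [double negation]
= ¬Q ∧ S   [distribution]

¬Q ∧ S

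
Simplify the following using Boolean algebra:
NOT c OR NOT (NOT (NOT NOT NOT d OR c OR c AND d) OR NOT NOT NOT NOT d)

NOT c OR NOT d

NOT c OR NOT (NOT (NOT NOT NOT d OR c OR c AND d) OR NOT NOT NOT NOT d)
= NOT c OR (NOT NOT NOT d OR c OR c AND d) AND NOT NOT NOT d   — De Morgan
= NOT c OR (NOT NOT NOT d OR c) AND NOT NOT NOT d   — absorption
= NOT c OR NOT NOT NOT d   — absorption
= NOT c OR NOT d   — double negation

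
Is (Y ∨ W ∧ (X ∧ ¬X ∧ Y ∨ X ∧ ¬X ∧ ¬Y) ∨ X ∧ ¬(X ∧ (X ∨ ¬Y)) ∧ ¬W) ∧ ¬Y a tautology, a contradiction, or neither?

contradiction

(Y ∨ W ∧ (X ∧ ¬X ∧ Y ∨ X ∧ ¬X ∧ ¬Y) ∨ X ∧ ¬(X ∧ (X ∨ ¬Y)) ∧ ¬W) ∧ ¬Y
= (Y ∨ W ∧ X ∧ ¬X ∨ X ∧ ¬(X ∧ (X ∨ ¬Y)) ∧ ¬W) ∧ ¬Y
= (Y ∨ W ∧ X ∧ ¬X ∨ X ∧ ¬X ∧ ¬W) ∧ ¬Y
= (Y ∨ X ∧ ¬X) ∧ ¬Y
= Y ∧ ¬Y
= False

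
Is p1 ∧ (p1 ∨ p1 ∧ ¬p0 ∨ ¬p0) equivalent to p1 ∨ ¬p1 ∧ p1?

E1: p1 ∧ (p1 ∨ p1 ∧ ¬p0 ∨ ¬p0)
    = p1 ∧ (p1 ∨ ¬p0)
    = p1
E2: p1 ∨ ¬p1 ∧ p1
    = p1
Both reduce to p1, so they are equivalent.

Yes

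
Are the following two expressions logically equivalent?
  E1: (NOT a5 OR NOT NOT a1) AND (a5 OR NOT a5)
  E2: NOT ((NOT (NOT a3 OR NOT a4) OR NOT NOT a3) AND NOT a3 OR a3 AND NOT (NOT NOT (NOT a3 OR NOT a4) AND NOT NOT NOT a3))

No

E1: (NOT a5 OR NOT NOT a1) AND (a5 OR NOT a5)
    = NOT a5 OR NOT NOT a1   — complement / identity
    = NOT a5 OR a1   — double negation
E2: NOT ((NOT (NOT a3 OR NOT a4) OR NOT NOT a3) AND NOT a3 OR a3 AND NOT (NOT NOT (NOT a3 OR NOT a4) AND NOT NOT NOT a3))
    = NOT ((NOT (NOT a3 OR NOT a4) OR NOT NOT a3) AND NOT a3 OR a3 AND (NOT (NOT a3 OR NOT a4) OR NOT NOT a3))   — De Morgan
    = NOT (NOT (NOT a3 OR NOT a4) OR NOT NOT a3)   — distribution
    = (NOT a3 OR NOT a4) AND NOT a3   — De Morgan
    = NOT a3   — absorption
These differ: at a1=0, a3=1, a4=1, a5=0, E1 = 1 but E2 = 0.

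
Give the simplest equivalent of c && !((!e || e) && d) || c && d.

c

c && !((!e || e) && d) || c && d
= c && !d || c && d
= c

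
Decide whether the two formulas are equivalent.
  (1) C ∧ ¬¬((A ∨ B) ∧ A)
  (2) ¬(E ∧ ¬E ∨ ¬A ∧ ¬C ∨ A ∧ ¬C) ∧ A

Yes

E1: C ∧ ¬¬((A ∨ B) ∧ A)
    = C ∧ ¬¬A
    = C ∧ A
E2: ¬(E ∧ ¬E ∨ ¬A ∧ ¬C ∨ A ∧ ¬C) ∧ A
    = ¬(E ∧ ¬E ∨ ¬C) ∧ A
    = ¬¬C ∧ A
    = C ∧ A
Both reduce to C ∧ A, so they are equivalent.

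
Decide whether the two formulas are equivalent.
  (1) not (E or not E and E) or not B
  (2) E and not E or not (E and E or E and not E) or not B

Yes

E1: not (E or not E and E) or not B
    = not E or not B   — complement / identity
E2: E and not E or not (E and E or E and not E) or not B
    = E and not E or not E or not B   — distribution
    = not E or not B   — complement / identity
Both reduce to not E or not B, so they are equivalent.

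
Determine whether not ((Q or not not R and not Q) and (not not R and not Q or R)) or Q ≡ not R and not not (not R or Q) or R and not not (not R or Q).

E1: not ((Q or not not R and not Q) and (not not R and not Q or R)) or Q
    = not (Q and R or not not R and not Q) or Q   (distribution)
    = not (Q and R or R and not Q) or Q   (double negation)
    = not R or Q   (distribution)
E2: not R and not not (not R or Q) or R and not not (not R or Q)
    = not not (not R or Q)   (distribution)
    = not R or Q   (double negation)
Both reduce to not R or Q, so they are equivalent.

Yes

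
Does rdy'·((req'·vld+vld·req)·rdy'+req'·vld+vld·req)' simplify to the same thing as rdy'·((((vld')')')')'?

E1: rdy'·((req'·vld+vld·req)·rdy'+req'·vld+vld·req)'
    = rdy'·(req'·vld+vld·req)'   — absorption
    = rdy'·vld'   — distribution
E2: rdy'·((((vld')')')')'
    = rdy'·((vld')')'   — double negation
    = rdy'·vld'   — double negation
Both reduce to rdy'·vld', so they are equivalent.

Yes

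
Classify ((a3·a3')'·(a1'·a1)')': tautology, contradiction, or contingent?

contradiction

((a3·a3')'·(a1'·a1)')'
= a3·a3'+a1'·a1   [De Morgan]
= a3·a3'   [complement / identity]
= 0   [complement]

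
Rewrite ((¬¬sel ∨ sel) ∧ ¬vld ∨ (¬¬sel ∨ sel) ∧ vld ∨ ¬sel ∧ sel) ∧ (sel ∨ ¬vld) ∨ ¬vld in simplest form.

((¬¬sel ∨ sel) ∧ ¬vld ∨ (¬¬sel ∨ sel) ∧ vld ∨ ¬sel ∧ sel) ∧ (sel ∨ ¬vld) ∨ ¬vld
= ((¬¬sel ∨ sel) ∧ ¬vld ∨ (¬¬sel ∨ sel) ∧ vld) ∧ (sel ∨ ¬vld) ∨ ¬vld
= (¬¬sel ∨ sel) ∧ (sel ∨ ¬vld) ∨ ¬vld
= ¬¬sel ∧ ¬vld ∨ sel ∨ ¬vld
= sel ∧ ¬vld ∨ sel ∨ ¬vld
= sel ∨ ¬vld

sel ∨ ¬vld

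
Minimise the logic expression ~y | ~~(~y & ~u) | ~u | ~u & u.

~y | ~u

~y | ~~(~y & ~u) | ~u | ~u & u
= ~y | ~~(~y & ~u) | ~u
= ~y | ~y & ~u | ~u
= ~y | ~u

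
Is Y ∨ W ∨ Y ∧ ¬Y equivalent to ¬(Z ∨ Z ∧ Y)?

E1: Y ∨ W ∨ Y ∧ ¬Y
    = Y ∨ W   — complement / identity
E2: ¬(Z ∨ Z ∧ Y)
    = ¬Z   — absorption
These differ: at W=0, Y=1, Z=1, E1 = 1 but E2 = 0.

No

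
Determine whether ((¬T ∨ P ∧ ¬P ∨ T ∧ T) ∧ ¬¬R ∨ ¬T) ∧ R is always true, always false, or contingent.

((¬T ∨ P ∧ ¬P ∨ T ∧ T) ∧ ¬¬R ∨ ¬T) ∧ R
= ((¬T ∨ P ∧ ¬P ∨ T) ∧ ¬¬R ∨ ¬T) ∧ R   [idempotence]
= ((¬T ∨ T) ∧ ¬¬R ∨ ¬T) ∧ R   [complement / identity]
= (¬¬R ∨ ¬T) ∧ R   [complement / identity]
= (R ∨ ¬T) ∧ R   [double negation]
= R   [absorption]
This depends on R, so it is not a constant.

contingent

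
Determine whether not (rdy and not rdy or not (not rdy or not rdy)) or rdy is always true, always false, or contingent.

not (rdy and not rdy or not (not rdy or not rdy)) or rdy
= not (rdy and not rdy or rdy and rdy) or rdy   (De Morgan)
= not rdy or rdy   (distribution)
= True   (complement)

always true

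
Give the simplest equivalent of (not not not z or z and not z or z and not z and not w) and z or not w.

not w

(not not not z or z and not z or z and not z and not w) and z or not w
= (not not not z or z and not z) and z or not w   (absorption)
= (not z or z and not z) and z or not w   (double negation)
= not z and z or not w   (complement / identity)
= not w   (complement / identity)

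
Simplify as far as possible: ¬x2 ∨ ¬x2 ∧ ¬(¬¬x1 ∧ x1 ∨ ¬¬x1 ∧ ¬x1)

¬x2 ∨ ¬x2 ∧ ¬(¬¬x1 ∧ x1 ∨ ¬¬x1 ∧ ¬x1)
= ¬x2 ∨ ¬x2 ∧ ¬¬¬x1
= ¬x2 ∨ ¬x2 ∧ ¬x1
= ¬x2

¬x2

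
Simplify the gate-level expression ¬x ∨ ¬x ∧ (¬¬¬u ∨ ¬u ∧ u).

¬x ∨ ¬x ∧ (¬¬¬u ∨ ¬u ∧ u)
= ¬x ∨ ¬x ∧ (¬u ∨ ¬u ∧ u)   — double negation
= ¬x ∨ ¬x ∧ ¬u   — complement / identity
= ¬x   — absorption

¬x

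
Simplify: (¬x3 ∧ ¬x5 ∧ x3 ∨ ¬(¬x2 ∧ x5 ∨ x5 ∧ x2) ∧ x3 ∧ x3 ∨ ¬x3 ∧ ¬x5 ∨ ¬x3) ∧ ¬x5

(¬x3 ∧ ¬x5 ∧ x3 ∨ ¬(¬x2 ∧ x5 ∨ x5 ∧ x2) ∧ x3 ∧ x3 ∨ ¬x3 ∧ ¬x5 ∨ ¬x3) ∧ ¬x5
= (¬x3 ∧ ¬x5 ∧ x3 ∨ ¬x5 ∧ x3 ∧ x3 ∨ ¬x3 ∧ ¬x5 ∨ ¬x3) ∧ ¬x5
= (¬x5 ∧ x3 ∨ ¬x3 ∧ ¬x5 ∨ ¬x3) ∧ ¬x5
= (¬x5 ∨ ¬x3) ∧ ¬x5
= ¬x5

¬x5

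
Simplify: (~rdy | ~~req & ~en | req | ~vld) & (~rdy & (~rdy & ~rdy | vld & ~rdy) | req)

~rdy | req

(~rdy | ~~req & ~en | req | ~vld) & (~rdy & (~rdy & ~rdy | vld & ~rdy) | req)
= (~rdy | req & ~en | req | ~vld) & (~rdy & (~rdy & ~rdy | vld & ~rdy) | req)
= (~rdy | req & ~en | req | ~vld) & (~rdy & (~rdy | vld) & ~rdy | req)
= (~rdy | req & ~en | req | ~vld) & (~rdy & ~rdy | req)
= (~rdy | req | ~vld) & (~rdy & ~rdy | req)
= (~rdy | req | ~vld) & (~rdy | req)
= ~rdy | req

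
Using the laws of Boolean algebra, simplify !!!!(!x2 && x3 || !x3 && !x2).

!x2

!!!!(!x2 && x3 || !x3 && !x2)
= !!!!!x2   — distribution
= !!!x2   — double negation
= !x2   — double negation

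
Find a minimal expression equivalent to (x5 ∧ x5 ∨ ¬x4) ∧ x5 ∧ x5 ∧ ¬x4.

(x5 ∧ x5 ∨ ¬x4) ∧ x5 ∧ x5 ∧ ¬x4
= x5 ∧ x5 ∧ ¬x4
= x5 ∧ ¬x4

x5 ∧ ¬x4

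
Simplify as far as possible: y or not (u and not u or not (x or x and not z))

y or not (u and not u or not (x or x and not z))
= y or not not (x or x and not z)   (complement / identity)
= y or not not x   (absorption)
= y or x   (double negation)

y or x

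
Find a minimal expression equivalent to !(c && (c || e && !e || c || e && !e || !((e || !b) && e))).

!(c && (c || e && !e || c || e && !e || !((e || !b) && e)))
= !(c && (c || e && !e || !((e || !b) && e)))   (idempotence)
= !(c && (c || e && !e || !e))   (absorption)
= !(c && (c || !e))   (complement / identity)
= !c   (absorption)

!c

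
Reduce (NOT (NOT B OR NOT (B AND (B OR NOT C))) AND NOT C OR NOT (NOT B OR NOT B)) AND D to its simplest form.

(NOT (NOT B OR NOT (B AND (B OR NOT C))) AND NOT C OR NOT (NOT B OR NOT B)) AND D
= (NOT (NOT B OR NOT B) AND NOT C OR NOT (NOT B OR NOT B)) AND D
= NOT (NOT B OR NOT B) AND D
= B AND B AND D
= B AND D

B AND D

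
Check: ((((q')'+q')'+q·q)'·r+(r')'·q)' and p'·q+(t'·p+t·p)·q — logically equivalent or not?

No

E1: ((((q')'+q')'+q·q)'·r+(r')'·q)'
    = ((q'·q+q·q)'·r+(r')'·q)'   — De Morgan
    = (q'·r+(r')'·q)'   — distribution
    = (q'·r+r·q)'   — double negation
    = r'   — distribution
E2: p'·q+(t'·p+t·p)·q
    = p'·q+p·q   — distribution
    = q   — distribution
These differ: at p=0, q=1, r=1, t=0, E1 = 0 but E2 = 1.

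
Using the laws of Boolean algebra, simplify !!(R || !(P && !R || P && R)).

!!(R || !(P && !R || P && R))
= R || !(P && !R || P && R)   [double negation]
= R || !P   [distribution]

R || !P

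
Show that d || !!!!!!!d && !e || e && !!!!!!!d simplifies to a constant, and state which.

true

d || !!!!!!!d && !e || e && !!!!!!!d
= d || !!!!!!!d   (distribution)
= d || !!!!!d   (double negation)
= d || !!!d   (double negation)
= d || !d   (double negation)
= true   (complement)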